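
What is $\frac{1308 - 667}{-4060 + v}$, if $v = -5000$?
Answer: $- \frac{641}{9060} \approx -0.070751$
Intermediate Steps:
$\frac{1308 - 667}{-4060 + v} = \frac{1308 - 667}{-4060 - 5000} = \frac{641}{-9060} = 641 \left(- \frac{1}{9060}\right) = - \frac{641}{9060}$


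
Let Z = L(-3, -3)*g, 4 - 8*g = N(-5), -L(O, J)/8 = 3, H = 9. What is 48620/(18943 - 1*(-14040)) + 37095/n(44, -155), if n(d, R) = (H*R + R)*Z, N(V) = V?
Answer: 217216759/92022570 ≈ 2.3605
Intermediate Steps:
L(O, J) = -24 (L(O, J) = -8*3 = -24)
g = 9/8 (g = ½ - ⅛*(-5) = ½ + 5/8 = 9/8 ≈ 1.1250)
Z = -27 (Z = -24*9/8 = -27)
n(d, R) = -270*R (n(d, R) = (9*R + R)*(-27) = (10*R)*(-27) = -270*R)
48620/(18943 - 1*(-14040)) + 37095/n(44, -155) = 48620/(18943 - 1*(-14040)) + 37095/((-270*(-155))) = 48620/(18943 + 14040) + 37095/41850 = 48620/32983 + 37095*(1/41850) = 48620*(1/32983) + 2473/2790 = 48620/32983 + 2473/2790 = 217216759/92022570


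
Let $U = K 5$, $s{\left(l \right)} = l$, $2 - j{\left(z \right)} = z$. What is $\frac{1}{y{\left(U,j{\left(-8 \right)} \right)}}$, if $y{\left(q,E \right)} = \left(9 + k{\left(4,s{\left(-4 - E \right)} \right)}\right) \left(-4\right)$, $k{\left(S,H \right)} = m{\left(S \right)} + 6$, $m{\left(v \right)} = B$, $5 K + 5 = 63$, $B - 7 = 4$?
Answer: $- \frac{1}{104} \approx -0.0096154$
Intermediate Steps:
$B = 11$ ($B = 7 + 4 = 11$)
$j{\left(z \right)} = 2 - z$
$K = \frac{58}{5}$ ($K = -1 + \frac{1}{5} \cdot 63 = -1 + \frac{63}{5} = \frac{58}{5} \approx 11.6$)
$m{\left(v \right)} = 11$
$k{\left(S,H \right)} = 17$ ($k{\left(S,H \right)} = 11 + 6 = 17$)
$U = 58$ ($U = \frac{58}{5} \cdot 5 = 58$)
$y{\left(q,E \right)} = -104$ ($y{\left(q,E \right)} = \left(9 + 17\right) \left(-4\right) = 26 \left(-4\right) = -104$)
$\frac{1}{y{\left(U,j{\left(-8 \right)} \right)}} = \frac{1}{-104} = - \frac{1}{104}$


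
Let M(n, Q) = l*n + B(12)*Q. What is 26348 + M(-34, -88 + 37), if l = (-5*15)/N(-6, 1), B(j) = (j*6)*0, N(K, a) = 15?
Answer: 26518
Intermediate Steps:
B(j) = 0 (B(j) = (6*j)*0 = 0)
l = -5 (l = -5*15/15 = -75*1/15 = -5)
M(n, Q) = -5*n (M(n, Q) = -5*n + 0*Q = -5*n + 0 = -5*n)
26348 + M(-34, -88 + 37) = 26348 - 5*(-34) = 26348 + 170 = 26518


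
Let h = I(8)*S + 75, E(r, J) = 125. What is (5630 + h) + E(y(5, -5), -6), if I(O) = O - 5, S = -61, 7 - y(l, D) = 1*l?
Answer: 5647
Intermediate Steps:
y(l, D) = 7 - l
I(O) = -5 + O
h = -108 (h = (-5 + 8)*(-61) + 75 = 3*(-61) + 75 = -183 + 75 = -108)
(5630 + h) + E(y(5, -5), -6) = (5630 - 108) + 125 = 5522 + 125 = 5647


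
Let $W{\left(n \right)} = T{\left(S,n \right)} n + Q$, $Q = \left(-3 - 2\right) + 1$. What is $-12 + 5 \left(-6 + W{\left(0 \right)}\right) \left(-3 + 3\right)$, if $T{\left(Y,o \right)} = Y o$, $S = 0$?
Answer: $-12$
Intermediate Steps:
$Q = -4$ ($Q = -5 + 1 = -4$)
$W{\left(n \right)} = -4$ ($W{\left(n \right)} = 0 n n - 4 = 0 n - 4 = 0 - 4 = -4$)
$-12 + 5 \left(-6 + W{\left(0 \right)}\right) \left(-3 + 3\right) = -12 + 5 \left(-6 - 4\right) \left(-3 + 3\right) = -12 + 5 \left(\left(-10\right) 0\right) = -12 + 5 \cdot 0 = -12 + 0 = -12$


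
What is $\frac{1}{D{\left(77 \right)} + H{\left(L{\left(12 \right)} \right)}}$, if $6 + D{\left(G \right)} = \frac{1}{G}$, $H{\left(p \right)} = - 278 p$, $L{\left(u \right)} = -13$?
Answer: $\frac{77}{277817} \approx 0.00027716$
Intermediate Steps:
$D{\left(G \right)} = -6 + \frac{1}{G}$
$\frac{1}{D{\left(77 \right)} + H{\left(L{\left(12 \right)} \right)}} = \frac{1}{\left(-6 + \frac{1}{77}\right) - -3614} = \frac{1}{\left(-6 + \frac{1}{77}\right) + 3614} = \frac{1}{- \frac{461}{77} + 3614} = \frac{1}{\frac{277817}{77}} = \frac{77}{277817}$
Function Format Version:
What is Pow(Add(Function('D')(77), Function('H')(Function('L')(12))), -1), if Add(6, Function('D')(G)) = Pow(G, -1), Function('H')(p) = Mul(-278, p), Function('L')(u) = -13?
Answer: Rational(77, 277817) ≈ 0.00027716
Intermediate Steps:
Function('D')(G) = Add(-6, Pow(G, -1))
Pow(Add(Function('D')(77), Function('H')(Function('L')(12))), -1) = Pow(Add(Add(-6, Pow(77, -1)), Mul(-278, -13)), -1) = Pow(Add(Add(-6, Rational(1, 77)), 3614), -1) = Pow(Add(Rational(-461, 77), 3614), -1) = Pow(Rational(277817, 77), -1) = Rational(77, 277817)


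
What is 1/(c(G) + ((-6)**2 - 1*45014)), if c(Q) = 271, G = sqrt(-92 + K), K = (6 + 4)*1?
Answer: -1/44707 ≈ -2.2368e-5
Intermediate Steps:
K = 10 (K = 10*1 = 10)
G = I*sqrt(82) (G = sqrt(-92 + 10) = sqrt(-82) = I*sqrt(82) ≈ 9.0554*I)
1/(c(G) + ((-6)**2 - 1*45014)) = 1/(271 + ((-6)**2 - 1*45014)) = 1/(271 + (36 - 45014)) = 1/(271 - 44978) = 1/(-44707) = -1/44707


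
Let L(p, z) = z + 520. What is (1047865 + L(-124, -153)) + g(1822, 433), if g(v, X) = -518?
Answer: 1047714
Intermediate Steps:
L(p, z) = 520 + z
(1047865 + L(-124, -153)) + g(1822, 433) = (1047865 + (520 - 153)) - 518 = (1047865 + 367) - 518 = 1048232 - 518 = 1047714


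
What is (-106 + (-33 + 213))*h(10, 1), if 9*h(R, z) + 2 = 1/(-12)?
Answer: -925/54 ≈ -17.130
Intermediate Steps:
h(R, z) = -25/108 (h(R, z) = -2/9 + (1/9)/(-12) = -2/9 + (1/9)*(-1/12) = -2/9 - 1/108 = -25/108)
(-106 + (-33 + 213))*h(10, 1) = (-106 + (-33 + 213))*(-25/108) = (-106 + 180)*(-25/108) = 74*(-25/108) = -925/54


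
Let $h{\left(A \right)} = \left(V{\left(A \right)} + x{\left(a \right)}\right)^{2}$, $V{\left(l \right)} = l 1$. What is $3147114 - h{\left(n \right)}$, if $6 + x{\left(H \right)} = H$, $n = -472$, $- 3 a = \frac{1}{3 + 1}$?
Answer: $\frac{420271247}{144} \approx 2.9186 \cdot 10^{6}$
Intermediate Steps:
$V{\left(l \right)} = l$
$a = - \frac{1}{12}$ ($a = - \frac{1}{3 \left(3 + 1\right)} = - \frac{1}{3 \cdot 4} = \left(- \frac{1}{3}\right) \frac{1}{4} = - \frac{1}{12} \approx -0.083333$)
$x{\left(H \right)} = -6 + H$
$h{\left(A \right)} = \left(- \frac{73}{12} + A\right)^{2}$ ($h{\left(A \right)} = \left(A - \frac{73}{12}\right)^{2} = \left(- \frac{73}{12} + A\right)^{2}$)
$3147114 - h{\left(n \right)} = 3147114 - \frac{\left(-73 + 12 \left(-472\right)\right)^{2}}{144} = 3147114 - \frac{\left(-73 - 5664\right)^{2}}{144} = 3147114 - \frac{\left(-5737\right)^{2}}{144} = 3147114 - \frac{1}{144} \cdot 32913169 = 3147114 - \frac{32913169}{144} = \frac{420271247}{144}$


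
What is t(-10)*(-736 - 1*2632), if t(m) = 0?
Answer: 0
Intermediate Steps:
t(-10)*(-736 - 1*2632) = 0*(-736 - 1*2632) = 0*(-736 - 2632) = 0*(-3368) = 0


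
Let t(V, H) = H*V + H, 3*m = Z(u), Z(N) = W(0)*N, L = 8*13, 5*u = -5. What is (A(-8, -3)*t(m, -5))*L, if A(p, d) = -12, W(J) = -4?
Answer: 14560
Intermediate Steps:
u = -1 (u = (⅕)*(-5) = -1)
L = 104
Z(N) = -4*N
m = 4/3 (m = (-4*(-1))/3 = (⅓)*4 = 4/3 ≈ 1.3333)
t(V, H) = H + H*V
(A(-8, -3)*t(m, -5))*L = -(-60)*(1 + 4/3)*104 = -(-60)*7/3*104 = -12*(-35/3)*104 = 140*104 = 14560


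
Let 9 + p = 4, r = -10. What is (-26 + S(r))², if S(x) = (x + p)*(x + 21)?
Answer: 36481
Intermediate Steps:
p = -5 (p = -9 + 4 = -5)
S(x) = (-5 + x)*(21 + x) (S(x) = (x - 5)*(x + 21) = (-5 + x)*(21 + x))
(-26 + S(r))² = (-26 + (-105 + (-10)² + 16*(-10)))² = (-26 + (-105 + 100 - 160))² = (-26 - 165)² = (-191)² = 36481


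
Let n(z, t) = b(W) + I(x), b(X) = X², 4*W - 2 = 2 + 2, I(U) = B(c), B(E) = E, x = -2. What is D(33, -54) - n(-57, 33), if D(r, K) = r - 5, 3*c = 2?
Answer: 301/12 ≈ 25.083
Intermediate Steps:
c = ⅔ (c = (⅓)*2 = ⅔ ≈ 0.66667)
I(U) = ⅔
D(r, K) = -5 + r
W = 3/2 (W = ½ + (2 + 2)/4 = ½ + (¼)*4 = ½ + 1 = 3/2 ≈ 1.5000)
n(z, t) = 35/12 (n(z, t) = (3/2)² + ⅔ = 9/4 + ⅔ = 35/12)
D(33, -54) - n(-57, 33) = (-5 + 33) - 1*35/12 = 28 - 35/12 = 301/12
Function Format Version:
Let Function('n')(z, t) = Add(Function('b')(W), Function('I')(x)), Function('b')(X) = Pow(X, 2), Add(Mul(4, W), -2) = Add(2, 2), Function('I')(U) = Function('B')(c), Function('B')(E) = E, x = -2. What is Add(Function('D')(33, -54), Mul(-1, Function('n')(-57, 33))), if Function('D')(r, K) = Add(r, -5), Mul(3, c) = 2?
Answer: Rational(301, 12) ≈ 25.083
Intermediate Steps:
c = Rational(2, 3) (c = Mul(Rational(1, 3), 2) = Rational(2, 3) ≈ 0.66667)
Function('I')(U) = Rational(2, 3)
Function('D')(r, K) = Add(-5, r)
W = Rational(3, 2) (W = Add(Rational(1, 2), Mul(Rational(1, 4), Add(2, 2))) = Add(Rational(1, 2), Mul(Rational(1, 4), 4)) = Add(Rational(1, 2), 1) = Rational(3, 2) ≈ 1.5000)
Function('n')(z, t) = Rational(35, 12) (Function('n')(z, t) = Add(Pow(Rational(3, 2), 2), Rational(2, 3)) = Add(Rational(9, 4), Rational(2, 3)) = Rational(35, 12))
Add(Function('D')(33, -54), Mul(-1, Function('n')(-57, 33))) = Add(Add(-5, 33), Mul(-1, Rational(35, 12))) = Add(28, Rational(-35, 12)) = Rational(301, 12)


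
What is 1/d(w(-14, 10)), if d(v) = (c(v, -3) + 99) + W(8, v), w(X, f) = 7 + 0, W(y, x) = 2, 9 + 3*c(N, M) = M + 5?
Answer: 3/296 ≈ 0.010135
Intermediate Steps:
c(N, M) = -4/3 + M/3 (c(N, M) = -3 + (M + 5)/3 = -3 + (5 + M)/3 = -3 + (5/3 + M/3) = -4/3 + M/3)
w(X, f) = 7
d(v) = 296/3 (d(v) = ((-4/3 + (⅓)*(-3)) + 99) + 2 = ((-4/3 - 1) + 99) + 2 = (-7/3 + 99) + 2 = 290/3 + 2 = 296/3)
1/d(w(-14, 10)) = 1/(296/3) = 3/296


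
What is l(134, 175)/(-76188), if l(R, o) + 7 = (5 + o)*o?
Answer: -4499/10884 ≈ -0.41336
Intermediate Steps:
l(R, o) = -7 + o*(5 + o) (l(R, o) = -7 + (5 + o)*o = -7 + o*(5 + o))
l(134, 175)/(-76188) = (-7 + 175**2 + 5*175)/(-76188) = (-7 + 30625 + 875)*(-1/76188) = 31493*(-1/76188) = -4499/10884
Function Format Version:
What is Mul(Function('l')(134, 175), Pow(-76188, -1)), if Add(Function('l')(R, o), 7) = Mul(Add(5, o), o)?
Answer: Rational(-4499, 10884) ≈ -0.41336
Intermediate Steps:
Function('l')(R, o) = Add(-7, Mul(o, Add(5, o))) (Function('l')(R, o) = Add(-7, Mul(Add(5, o), o)) = Add(-7, Mul(o, Add(5, o))))
Mul(Function('l')(134, 175), Pow(-76188, -1)) = Mul(Add(-7, Pow(175, 2), Mul(5, 175)), Pow(-76188, -1)) = Mul(Add(-7, 30625, 875), Rational(-1, 76188)) = Mul(31493, Rational(-1, 76188)) = Rational(-4499, 10884)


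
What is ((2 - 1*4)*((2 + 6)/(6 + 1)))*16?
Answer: -256/7 ≈ -36.571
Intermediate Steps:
((2 - 1*4)*((2 + 6)/(6 + 1)))*16 = ((2 - 4)*(8/7))*16 = -16/7*16 = -256/7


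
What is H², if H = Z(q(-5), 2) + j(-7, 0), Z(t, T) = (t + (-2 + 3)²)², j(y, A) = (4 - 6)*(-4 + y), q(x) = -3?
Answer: 676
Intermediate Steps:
j(y, A) = 8 - 2*y (j(y, A) = -2*(-4 + y) = 8 - 2*y)
Z(t, T) = (1 + t)² (Z(t, T) = (t + 1²)² = (t + 1)² = (1 + t)²)
H = 26 (H = (1 - 3)² + (8 - 2*(-7)) = (-2)² + (8 + 14) = 4 + 22 = 26)
H² = 26² = 676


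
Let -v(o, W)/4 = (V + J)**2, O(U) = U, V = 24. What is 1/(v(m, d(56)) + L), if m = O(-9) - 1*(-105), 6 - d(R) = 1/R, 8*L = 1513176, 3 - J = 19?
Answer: 1/188891 ≈ 5.2941e-6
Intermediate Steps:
J = -16 (J = 3 - 1*19 = 3 - 19 = -16)
L = 189147 (L = (1/8)*1513176 = 189147)
d(R) = 6 - 1/R
m = 96 (m = -9 - 1*(-105) = -9 + 105 = 96)
v(o, W) = -256 (v(o, W) = -4*(24 - 16)**2 = -4*8**2 = -4*64 = -256)
1/(v(m, d(56)) + L) = 1/(-256 + 189147) = 1/188891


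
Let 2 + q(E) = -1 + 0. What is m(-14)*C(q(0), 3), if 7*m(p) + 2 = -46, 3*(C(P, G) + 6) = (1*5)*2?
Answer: 128/7 ≈ 18.286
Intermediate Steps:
q(E) = -3 (q(E) = -2 + (-1 + 0) = -2 - 1 = -3)
C(P, G) = -8/3 (C(P, G) = -6 + ((1*5)*2)/3 = -6 + (5*2)/3 = -6 + (1/3)*10 = -6 + 10/3 = -8/3)
m(p) = -48/7 (m(p) = -2/7 + (1/7)*(-46) = -2/7 - 46/7 = -48/7)
m(-14)*C(q(0), 3) = -48/7*(-8/3) = 128/7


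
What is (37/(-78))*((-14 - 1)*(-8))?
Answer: -740/13 ≈ -56.923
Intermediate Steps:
(37/(-78))*((-14 - 1)*(-8)) = (37*(-1/78))*(-15*(-8)) = -37/78*120 = -740/13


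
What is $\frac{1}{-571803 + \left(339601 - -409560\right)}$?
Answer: $\frac{1}{177358} \approx 5.6383 \cdot 10^{-6}$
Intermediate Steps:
$\frac{1}{-571803 + \left(339601 - -409560\right)} = \frac{1}{-571803 + \left(339601 + 409560\right)} = \frac{1}{-571803 + 749161} = \frac{1}{177358}$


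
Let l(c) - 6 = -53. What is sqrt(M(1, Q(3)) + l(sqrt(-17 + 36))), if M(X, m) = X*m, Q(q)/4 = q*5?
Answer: sqrt(13) ≈ 3.6056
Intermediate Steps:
l(c) = -47 (l(c) = 6 - 53 = -47)
Q(q) = 20*q (Q(q) = 4*(q*5) = 4*(5*q) = 20*q)
sqrt(M(1, Q(3)) + l(sqrt(-17 + 36))) = sqrt(1*(20*3) - 47) = sqrt(1*60 - 47) = sqrt(60 - 47) = sqrt(13)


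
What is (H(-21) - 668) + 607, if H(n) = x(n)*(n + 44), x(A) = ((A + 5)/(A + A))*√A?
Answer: -61 + 184*I*√21/21 ≈ -61.0 + 40.152*I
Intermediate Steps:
x(A) = (5 + A)/(2*√A) (x(A) = ((5 + A)/((2*A)))*√A = ((5 + A)*(1/(2*A)))*√A = ((5 + A)/(2*A))*√A = (5 + A)/(2*√A))
H(n) = (5 + n)*(44 + n)/(2*√n) (H(n) = ((5 + n)/(2*√n))*(n + 44) = ((5 + n)/(2*√n))*(44 + n) = (5 + n)*(44 + n)/(2*√n))
(H(-21) - 668) + 607 = ((5 - 21)*(44 - 21)/(2*√(-21)) - 668) + 607 = ((½)*(-I*√21/21)*(-16)*23 - 668) + 607 = (184*I*√21/21 - 668) + 607 = (-668 + 184*I*√21/21) + 607 = -61 + 184*I*√21/21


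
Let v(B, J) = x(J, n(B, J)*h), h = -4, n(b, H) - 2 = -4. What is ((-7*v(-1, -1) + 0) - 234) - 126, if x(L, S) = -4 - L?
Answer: -339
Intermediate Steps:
n(b, H) = -2 (n(b, H) = 2 - 4 = -2)
v(B, J) = -4 - J
((-7*v(-1, -1) + 0) - 234) - 126 = ((-7*(-4 - 1*(-1)) + 0) - 234) - 126 = ((-7*(-4 + 1) + 0) - 234) - 126 = ((-7*(-3) + 0) - 234) - 126 = ((21 + 0) - 234) - 126 = (21 - 234) - 126 = -213 - 126 = -339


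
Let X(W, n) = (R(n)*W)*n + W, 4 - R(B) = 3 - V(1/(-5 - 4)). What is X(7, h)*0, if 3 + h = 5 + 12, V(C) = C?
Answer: 0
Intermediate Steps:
h = 14 (h = -3 + (5 + 12) = -3 + 17 = 14)
R(B) = 8/9 (R(B) = 4 - (3 - 1/(-5 - 4)) = 4 - (3 - 1/(-9)) = 4 - (3 - 1*(-⅑)) = 4 - (3 + ⅑) = 4 - 1*28/9 = 4 - 28/9 = 8/9)
X(W, n) = W + 8*W*n/9 (X(W, n) = (8*W/9)*n + W = 8*W*n/9 + W = W + 8*W*n/9)
X(7, h)*0 = ((⅑)*7*(9 + 8*14))*0 = ((⅑)*7*(9 + 112))*0 = ((⅑)*7*121)*0 = (847/9)*0 = 0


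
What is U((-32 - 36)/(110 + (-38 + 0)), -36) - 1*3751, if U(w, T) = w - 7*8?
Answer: -68543/18 ≈ -3807.9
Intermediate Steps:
U(w, T) = -56 + w (U(w, T) = w - 56 = -56 + w)
U((-32 - 36)/(110 + (-38 + 0)), -36) - 1*3751 = (-56 + (-32 - 36)/(110 + (-38 + 0))) - 1*3751 = (-56 - 68/(110 - 38)) - 3751 = (-56 - 68/72) - 3751 = (-56 - 68*1/72) - 3751 = (-56 - 17/18) - 3751 = -1025/18 - 3751 = -68543/18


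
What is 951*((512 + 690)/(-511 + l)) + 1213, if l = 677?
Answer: 672230/83 ≈ 8099.2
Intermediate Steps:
951*((512 + 690)/(-511 + l)) + 1213 = 951*((512 + 690)/(-511 + 677)) + 1213 = 951*(1202/166) + 1213 = 951*(1202*(1/166)) + 1213 = 951*(601/83) + 1213 = 571551/83 + 1213 = 672230/83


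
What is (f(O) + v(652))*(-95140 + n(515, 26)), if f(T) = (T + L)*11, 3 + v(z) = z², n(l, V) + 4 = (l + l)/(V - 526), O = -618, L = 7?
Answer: -199036042914/5 ≈ -3.9807e+10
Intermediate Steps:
n(l, V) = -4 + 2*l/(-526 + V) (n(l, V) = -4 + (l + l)/(V - 526) = -4 + (2*l)/(-526 + V) = -4 + 2*l/(-526 + V))
v(z) = -3 + z²
f(T) = 77 + 11*T (f(T) = (T + 7)*11 = (7 + T)*11 = 77 + 11*T)
(f(O) + v(652))*(-95140 + n(515, 26)) = ((77 + 11*(-618)) + (-3 + 652²))*(-95140 + 2*(1052 + 515 - 2*26)/(-526 + 26)) = ((77 - 6798) + (-3 + 425104))*(-95140 + 2*(1052 + 515 - 52)/(-500)) = (-6721 + 425101)*(-95140 + 2*(-1/500)*1515) = 418380*(-95140 - 303/50) = 418380*(-4757303/50) = -199036042914/5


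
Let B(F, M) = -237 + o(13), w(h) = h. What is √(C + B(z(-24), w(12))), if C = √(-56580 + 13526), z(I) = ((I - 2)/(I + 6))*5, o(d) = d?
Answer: √(-224 + I*√43054) ≈ 6.3771 + 16.269*I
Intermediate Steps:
z(I) = 5*(-2 + I)/(6 + I) (z(I) = ((-2 + I)/(6 + I))*5 = 5*(-2 + I)/(6 + I))
B(F, M) = -224 (B(F, M) = -237 + 13 = -224)
C = I*√43054 (C = √(-43054) = I*√43054 ≈ 207.49*I)
√(C + B(z(-24), w(12))) = √(I*√43054 - 224) = √(-224 + I*√43054)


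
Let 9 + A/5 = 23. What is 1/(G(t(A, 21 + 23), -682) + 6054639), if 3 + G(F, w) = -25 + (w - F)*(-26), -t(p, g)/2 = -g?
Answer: 1/6074631 ≈ 1.6462e-7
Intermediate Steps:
A = 70 (A = -45 + 5*23 = -45 + 115 = 70)
t(p, g) = 2*g (t(p, g) = -(-2)*g = 2*g)
G(F, w) = -28 - 26*w + 26*F (G(F, w) = -3 + (-25 + (w - F)*(-26)) = -3 + (-25 + (-26*w + 26*F)) = -3 + (-25 - 26*w + 26*F) = -28 - 26*w + 26*F)
1/(G(t(A, 21 + 23), -682) + 6054639) = 1/((-28 - 26*(-682) + 26*(2*(21 + 23))) + 6054639) = 1/((-28 + 17732 + 26*(2*44)) + 6054639) = 1/((-28 + 17732 + 26*88) + 6054639) = 1/((-28 + 17732 + 2288) + 6054639) = 1/(19992 + 6054639) = 1/6074631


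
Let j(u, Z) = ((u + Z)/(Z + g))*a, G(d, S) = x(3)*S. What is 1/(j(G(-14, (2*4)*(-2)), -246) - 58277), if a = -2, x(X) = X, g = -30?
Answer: -23/1340420 ≈ -1.7159e-5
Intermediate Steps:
G(d, S) = 3*S
j(u, Z) = -2*(Z + u)/(-30 + Z) (j(u, Z) = ((u + Z)/(Z - 30))*(-2) = ((Z + u)/(-30 + Z))*(-2) = -2*(Z + u)/(-30 + Z))
1/(j(G(-14, (2*4)*(-2)), -246) - 58277) = 1/(2*(-1*(-246) - 3*(2*4)*(-2))/(-30 - 246) - 58277) = 1/(2*(246 - 3*8*(-2))/(-276) - 58277) = 1/(2*(-1/276)*(246 - 3*(-16)) - 58277) = 1/(2*(-1/276)*(246 - 1*(-48)) - 58277) = 1/(2*(-1/276)*(246 + 48) - 58277) = 1/(2*(-1/276)*294 - 58277) = 1/(-49/23 - 58277) = 1/(-1340420/23) = -23/1340420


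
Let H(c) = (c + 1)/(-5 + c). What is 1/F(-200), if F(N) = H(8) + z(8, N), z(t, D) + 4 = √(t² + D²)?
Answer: 1/40063 + 8*√626/40063 ≈ 0.0050211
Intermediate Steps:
H(c) = (1 + c)/(-5 + c)
z(t, D) = -4 + √(D² + t²) (z(t, D) = -4 + √(t² + D²) = -4 + √(D² + t²))
F(N) = -1 + √(64 + N²) (F(N) = (1 + 8)/(-5 + 8) + (-4 + √(N² + 8²)) = 9/3 + (-4 + √(N² + 64)) = (⅓)*9 + (-4 + √(64 + N²)) = 3 + (-4 + √(64 + N²)) = -1 + √(64 + N²))
1/F(-200) = 1/(-1 + √(64 + (-200)²)) = 1/(-1 + √(64 + 40000)) = 1/(-1 + √40064) = 1/(-1 + 8*√626)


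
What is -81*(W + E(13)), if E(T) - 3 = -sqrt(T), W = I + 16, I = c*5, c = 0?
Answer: -1539 + 81*sqrt(13) ≈ -1247.0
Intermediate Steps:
I = 0 (I = 0*5 = 0)
W = 16 (W = 0 + 16 = 16)
E(T) = 3 - sqrt(T)
-81*(W + E(13)) = -81*(16 + (3 - sqrt(13))) = -81*(19 - sqrt(13)) = -1539 + 81*sqrt(13)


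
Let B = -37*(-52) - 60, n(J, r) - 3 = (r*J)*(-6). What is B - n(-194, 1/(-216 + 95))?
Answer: 226345/121 ≈ 1870.6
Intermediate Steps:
n(J, r) = 3 - 6*J*r (n(J, r) = 3 + (r*J)*(-6) = 3 + (J*r)*(-6) = 3 - 6*J*r)
B = 1864 (B = 1924 - 60 = 1864)
B - n(-194, 1/(-216 + 95)) = 1864 - (3 - 6*(-194)/(-216 + 95)) = 1864 - (3 - 6*(-194)/(-121)) = 1864 - (3 - 6*(-194)*(-1/121)) = 1864 - (3 - 1164/121) = 1864 - 1*(-801/121) = 1864 + 801/121 = 226345/121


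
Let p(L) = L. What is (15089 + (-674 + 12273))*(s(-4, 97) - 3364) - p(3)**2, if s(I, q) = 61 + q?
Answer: -85561737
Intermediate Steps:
(15089 + (-674 + 12273))*(s(-4, 97) - 3364) - p(3)**2 = (15089 + (-674 + 12273))*((61 + 97) - 3364) - 1*3**2 = (15089 + 11599)*(158 - 3364) - 1*9 = 26688*(-3206) - 9 = -85561728 - 9 = -85561737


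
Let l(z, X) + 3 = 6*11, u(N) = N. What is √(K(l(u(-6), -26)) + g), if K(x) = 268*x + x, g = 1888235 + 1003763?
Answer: √2908945 ≈ 1705.6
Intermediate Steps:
l(z, X) = 63 (l(z, X) = -3 + 6*11 = -3 + 66 = 63)
g = 2891998
K(x) = 269*x
√(K(l(u(-6), -26)) + g) = √(269*63 + 2891998) = √(16947 + 2891998) = √2908945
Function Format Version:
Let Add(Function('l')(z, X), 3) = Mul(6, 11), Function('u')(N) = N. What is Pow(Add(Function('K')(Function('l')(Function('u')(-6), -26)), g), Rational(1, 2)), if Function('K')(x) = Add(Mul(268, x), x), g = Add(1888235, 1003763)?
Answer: Pow(2908945, Rational(1, 2)) ≈ 1705.6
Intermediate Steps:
Function('l')(z, X) = 63 (Function('l')(z, X) = Add(-3, Mul(6, 11)) = Add(-3, 66) = 63)
g = 2891998
Function('K')(x) = Mul(269, x)
Pow(Add(Function('K')(Function('l')(Function('u')(-6), -26)), g), Rational(1, 2)) = Pow(Add(Mul(269, 63), 2891998), Rational(1, 2)) = Pow(Add(16947, 2891998), Rational(1, 2)) = Pow(2908945, Rational(1, 2))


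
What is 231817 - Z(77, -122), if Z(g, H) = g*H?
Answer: 241211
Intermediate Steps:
Z(g, H) = H*g
231817 - Z(77, -122) = 231817 - (-122)*77 = 231817 - 1*(-9394) = 231817 + 9394 = 241211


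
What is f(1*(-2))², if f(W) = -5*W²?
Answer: 400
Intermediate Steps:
f(1*(-2))² = (-5*(1*(-2))²)² = (-5*(-2)²)² = (-5*4)² = (-20)² = 400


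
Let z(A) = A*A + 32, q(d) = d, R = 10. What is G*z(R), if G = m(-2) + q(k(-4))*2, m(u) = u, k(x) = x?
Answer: -1320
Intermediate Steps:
z(A) = 32 + A**2 (z(A) = A**2 + 32 = 32 + A**2)
G = -10 (G = -2 - 4*2 = -2 - 8 = -10)
G*z(R) = -10*(32 + 10**2) = -10*(32 + 100) = -10*132 = -1320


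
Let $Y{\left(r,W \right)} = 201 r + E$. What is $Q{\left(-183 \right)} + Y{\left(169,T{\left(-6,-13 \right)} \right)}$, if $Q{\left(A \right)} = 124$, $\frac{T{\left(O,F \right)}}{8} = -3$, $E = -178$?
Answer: $33915$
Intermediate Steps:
$T{\left(O,F \right)} = -24$ ($T{\left(O,F \right)} = 8 \left(-3\right) = -24$)
$Y{\left(r,W \right)} = -178 + 201 r$ ($Y{\left(r,W \right)} = 201 r - 178 = -178 + 201 r$)
$Q{\left(-183 \right)} + Y{\left(169,T{\left(-6,-13 \right)} \right)} = 124 + \left(-178 + 201 \cdot 169\right) = 124 + \left(-178 + 33969\right) = 124 + 33791 = 33915$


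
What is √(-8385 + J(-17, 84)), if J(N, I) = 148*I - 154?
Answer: √3893 ≈ 62.394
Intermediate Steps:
J(N, I) = -154 + 148*I
√(-8385 + J(-17, 84)) = √(-8385 + (-154 + 148*84)) = √(-8385 + (-154 + 12432)) = √(-8385 + 12278) = √3893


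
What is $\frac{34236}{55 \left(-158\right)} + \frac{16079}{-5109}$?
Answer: $- \frac{157319117}{22198605} \approx -7.0869$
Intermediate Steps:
$\frac{34236}{55 \left(-158\right)} + \frac{16079}{-5109} = \frac{34236}{-8690} + 16079 \left(- \frac{1}{5109}\right) = 34236 \left(- \frac{1}{8690}\right) - \frac{16079}{5109} = - \frac{17118}{4345} - \frac{16079}{5109} = - \frac{157319117}{22198605}$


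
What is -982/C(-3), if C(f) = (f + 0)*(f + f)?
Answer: -491/9 ≈ -54.556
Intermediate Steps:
C(f) = 2*f² (C(f) = f*(2*f) = 2*f²)
-982/C(-3) = -982/(2*(-3)²) = -982/(2*9) = -982/18 = -982*1/18 = -491/9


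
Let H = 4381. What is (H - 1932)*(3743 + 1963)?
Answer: 13973994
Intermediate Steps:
(H - 1932)*(3743 + 1963) = (4381 - 1932)*(3743 + 1963) = 2449*5706 = 13973994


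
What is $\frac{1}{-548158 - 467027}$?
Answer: $- \frac{1}{1015185} \approx -9.8504 \cdot 10^{-7}$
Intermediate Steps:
$\frac{1}{-548158 - 467027} = \frac{1}{-1015185} = - \frac{1}{1015185}$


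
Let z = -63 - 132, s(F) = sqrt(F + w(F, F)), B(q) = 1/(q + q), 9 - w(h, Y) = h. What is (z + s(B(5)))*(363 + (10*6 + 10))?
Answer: -83136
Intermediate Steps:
w(h, Y) = 9 - h
B(q) = 1/(2*q)
s(F) = 3 (s(F) = sqrt(F + (9 - F)) = sqrt(9) = 3)
z = -195
(z + s(B(5)))*(363 + (10*6 + 10)) = (-195 + 3)*(363 + (10*6 + 10)) = -192*(363 + (60 + 10)) = -192*(363 + 70) = -192*433 = -83136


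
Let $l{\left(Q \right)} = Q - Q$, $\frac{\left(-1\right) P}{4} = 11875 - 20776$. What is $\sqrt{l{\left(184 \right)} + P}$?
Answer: $6 \sqrt{989} \approx 188.69$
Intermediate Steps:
$P = 35604$ ($P = - 4 \left(11875 - 20776\right) = \left(-4\right) \left(-8901\right) = 35604$)
$l{\left(Q \right)} = 0$
$\sqrt{l{\left(184 \right)} + P} = \sqrt{0 + 35604} = \sqrt{35604} = 6 \sqrt{989}$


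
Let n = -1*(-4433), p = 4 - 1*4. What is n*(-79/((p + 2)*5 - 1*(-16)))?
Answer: -26939/2 ≈ -13470.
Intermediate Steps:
p = 0 (p = 4 - 4 = 0)
n = 4433
n*(-79/((p + 2)*5 - 1*(-16))) = 4433*(-79/((0 + 2)*5 - 1*(-16))) = 4433*(-79/(2*5 + 16)) = 4433*(-79/(10 + 16)) = 4433*(-79/26) = -26939/2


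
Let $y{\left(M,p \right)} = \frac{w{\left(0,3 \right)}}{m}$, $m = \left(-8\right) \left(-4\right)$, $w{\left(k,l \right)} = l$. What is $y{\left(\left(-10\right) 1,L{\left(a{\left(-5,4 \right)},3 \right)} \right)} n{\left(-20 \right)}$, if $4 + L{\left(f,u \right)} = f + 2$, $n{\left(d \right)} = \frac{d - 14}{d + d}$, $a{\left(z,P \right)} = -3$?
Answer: $\frac{51}{640} \approx 0.079687$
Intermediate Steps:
$m = 32$
$n{\left(d \right)} = \frac{-14 + d}{2 d}$
$L{\left(f,u \right)} = -2 + f$ ($L{\left(f,u \right)} = -4 + \left(f + 2\right) = -4 + \left(2 + f\right) = -2 + f$)
$y{\left(M,p \right)} = \frac{3}{32}$
$y{\left(\left(-10\right) 1,L{\left(a{\left(-5,4 \right)},3 \right)} \right)} n{\left(-20 \right)} = \frac{3 \frac{-14 - 20}{2 \left(-20\right)}}{32} = \frac{3 \cdot \frac{1}{2} \left(- \frac{1}{20}\right) \left(-34\right)}{32} = \frac{3}{32} \cdot \frac{17}{20} = \frac{51}{640}$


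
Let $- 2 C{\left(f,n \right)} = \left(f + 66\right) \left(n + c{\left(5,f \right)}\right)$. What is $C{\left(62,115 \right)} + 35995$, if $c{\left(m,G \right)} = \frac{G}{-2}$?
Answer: $30619$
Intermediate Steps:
$c{\left(m,G \right)} = - \frac{G}{2}$ ($c{\left(m,G \right)} = G \left(- \frac{1}{2}\right) = - \frac{G}{2}$)
$C{\left(f,n \right)} = - \frac{\left(66 + f\right) \left(n - \frac{f}{2}\right)}{2}$ ($C{\left(f,n \right)} = - \frac{\left(f + 66\right) \left(n - \frac{f}{2}\right)}{2} = - \frac{\left(66 + f\right) \left(n - \frac{f}{2}\right)}{2}$)
$C{\left(62,115 \right)} + 35995 = \left(\left(-33\right) 115 + \frac{62^{2}}{4} + \frac{33}{2} \cdot 62 - 31 \cdot 115\right) + 35995 = \left(-3795 + \frac{1}{4} \cdot 3844 + 1023 - 3565\right) + 35995 = \left(-3795 + 961 + 1023 - 3565\right) + 35995 = -5376 + 35995 = 30619$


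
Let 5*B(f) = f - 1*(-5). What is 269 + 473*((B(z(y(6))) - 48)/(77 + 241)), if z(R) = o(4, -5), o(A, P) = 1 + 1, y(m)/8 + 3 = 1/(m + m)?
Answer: 317501/1590 ≈ 199.69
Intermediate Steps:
y(m) = -24 + 4/m (y(m) = -24 + 8/(m + m) = -24 + 8/((2*m)) = -24 + 8*(1/(2*m)) = -24 + 4/m)
o(A, P) = 2
z(R) = 2
B(f) = 1 + f/5 (B(f) = (f - 1*(-5))/5 = (f + 5)/5 = (5 + f)/5 = 1 + f/5)
269 + 473*((B(z(y(6))) - 48)/(77 + 241)) = 269 + 473*(((1 + (⅕)*2) - 48)/(77 + 241)) = 269 + 473*(((1 + ⅖) - 48)/318) = 269 + 473*((7/5 - 48)*(1/318)) = 269 + 473*(-233/5*1/318) = 269 + 473*(-233/1590) = 269 - 110209/1590 = 317501/1590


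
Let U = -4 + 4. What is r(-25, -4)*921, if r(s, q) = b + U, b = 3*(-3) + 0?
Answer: -8289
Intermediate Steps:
b = -9 (b = -9 + 0 = -9)
U = 0
r(s, q) = -9 (r(s, q) = -9 + 0 = -9)
r(-25, -4)*921 = -9*921 = -8289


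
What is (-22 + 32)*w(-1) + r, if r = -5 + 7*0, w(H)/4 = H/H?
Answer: 35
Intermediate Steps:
w(H) = 4 (w(H) = 4*(H/H) = 4*1 = 4)
r = -5 (r = -5 + 0 = -5)
(-22 + 32)*w(-1) + r = (-22 + 32)*4 - 5 = 10*4 - 5 = 40 - 5 = 35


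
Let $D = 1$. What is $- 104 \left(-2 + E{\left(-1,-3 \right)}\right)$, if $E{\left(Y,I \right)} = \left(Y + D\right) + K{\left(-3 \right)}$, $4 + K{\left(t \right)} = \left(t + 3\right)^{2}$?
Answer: $624$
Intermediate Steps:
$K{\left(t \right)} = -4 + \left(3 + t\right)^{2}$ ($K{\left(t \right)} = -4 + \left(t + 3\right)^{2} = -4 + \left(3 + t\right)^{2}$)
$E{\left(Y,I \right)} = -3 + Y$ ($E{\left(Y,I \right)} = \left(Y + 1\right) - \left(4 - \left(3 - 3\right)^{2}\right) = \left(1 + Y\right) - \left(4 - 0^{2}\right) = \left(1 + Y\right) + \left(-4 + 0\right) = \left(1 + Y\right) - 4 = -3 + Y$)
$- 104 \left(-2 + E{\left(-1,-3 \right)}\right) = - 104 \left(-2 - 4\right) = \left(-104\right) \left(-6\right) = 624$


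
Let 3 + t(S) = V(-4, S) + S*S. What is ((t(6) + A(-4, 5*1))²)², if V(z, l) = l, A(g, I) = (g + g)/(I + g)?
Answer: 923521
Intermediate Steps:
A(g, I) = 2*g/(I + g) (A(g, I) = (2*g)/(I + g) = 2*g/(I + g))
t(S) = -3 + S + S² (t(S) = -3 + (S + S*S) = -3 + (S + S²) = -3 + S + S²)
((t(6) + A(-4, 5*1))²)² = (((-3 + 6 + 6²) + 2*(-4)/(5*1 - 4))²)² = (((-3 + 6 + 36) + 2*(-4)/(5 - 4))²)² = ((39 + 2*(-4)/1)²)² = ((39 + 2*(-4)*1)²)² = ((39 - 8)²)² = (31²)² = 961² = 923521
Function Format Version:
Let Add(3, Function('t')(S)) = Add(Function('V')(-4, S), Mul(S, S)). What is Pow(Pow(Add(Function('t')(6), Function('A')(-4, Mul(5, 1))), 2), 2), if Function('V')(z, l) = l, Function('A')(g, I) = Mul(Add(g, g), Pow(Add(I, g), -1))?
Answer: 923521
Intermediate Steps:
Function('A')(g, I) = Mul(2, g, Pow(Add(I, g), -1)) (Function('A')(g, I) = Mul(Mul(2, g), Pow(Add(I, g), -1)) = Mul(2, g, Pow(Add(I, g), -1)))
Function('t')(S) = Add(-3, S, Pow(S, 2)) (Function('t')(S) = Add(-3, Add(S, Mul(S, S))) = Add(-3, Add(S, Pow(S, 2))) = Add(-3, S, Pow(S, 2)))
Pow(Pow(Add(Function('t')(6), Function('A')(-4, Mul(5, 1))), 2), 2) = Pow(Pow(Add(Add(-3, 6, Pow(6, 2)), Mul(2, -4, Pow(Add(Mul(5, 1), -4), -1))), 2), 2) = Pow(Pow(Add(Add(-3, 6, 36), Mul(2, -4, Pow(Add(5, -4), -1))), 2), 2) = Pow(Pow(Add(39, Mul(2, -4, Pow(1, -1))), 2), 2) = Pow(Pow(Add(39, Mul(2, -4, 1)), 2), 2) = Pow(Pow(Add(39, -8), 2), 2) = Pow(Pow(31, 2), 2) = Pow(961, 2) = 923521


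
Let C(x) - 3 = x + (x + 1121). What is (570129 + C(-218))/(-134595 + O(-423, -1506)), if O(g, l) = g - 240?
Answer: -570817/135258 ≈ -4.2202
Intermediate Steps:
C(x) = 1124 + 2*x (C(x) = 3 + (x + (x + 1121)) = 3 + (x + (1121 + x)) = 3 + (1121 + 2*x) = 1124 + 2*x)
O(g, l) = -240 + g
(570129 + C(-218))/(-134595 + O(-423, -1506)) = (570129 + (1124 + 2*(-218)))/(-134595 + (-240 - 423)) = (570129 + (1124 - 436))/(-134595 - 663) = (570129 + 688)/(-135258) = 570817*(-1/135258) = -570817/135258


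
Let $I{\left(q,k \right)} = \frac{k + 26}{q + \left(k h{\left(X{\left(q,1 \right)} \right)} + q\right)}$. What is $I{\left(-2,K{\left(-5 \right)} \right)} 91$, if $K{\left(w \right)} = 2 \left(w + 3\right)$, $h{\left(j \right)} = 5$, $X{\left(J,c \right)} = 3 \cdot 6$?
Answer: $- \frac{1001}{12} \approx -83.417$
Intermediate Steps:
$X{\left(J,c \right)} = 18$
$K{\left(w \right)} = 6 + 2 w$ ($K{\left(w \right)} = 2 \left(3 + w\right) = 6 + 2 w$)
$I{\left(q,k \right)} = \frac{26 + k}{2 q + 5 k}$ ($I{\left(q,k \right)} = \frac{k + 26}{q + \left(k 5 + q\right)} = \frac{26 + k}{q + \left(5 k + q\right)} = \frac{26 + k}{q + \left(q + 5 k\right)} = \frac{26 + k}{2 q + 5 k}$)
$I{\left(-2,K{\left(-5 \right)} \right)} 91 = \frac{26 + \left(6 + 2 \left(-5\right)\right)}{2 \left(-2\right) + 5 \left(6 + 2 \left(-5\right)\right)} 91 = \frac{26 + \left(6 - 10\right)}{-4 + 5 \left(6 - 10\right)} 91 = \frac{26 - 4}{-4 + 5 \left(-4\right)} 91 = \frac{1}{-4 - 20} \cdot 22 \cdot 91 = \frac{1}{-24} \cdot 22 \cdot 91 = \left(- \frac{1}{24}\right) 22 \cdot 91 = \left(- \frac{11}{12}\right) 91 = - \frac{1001}{12}$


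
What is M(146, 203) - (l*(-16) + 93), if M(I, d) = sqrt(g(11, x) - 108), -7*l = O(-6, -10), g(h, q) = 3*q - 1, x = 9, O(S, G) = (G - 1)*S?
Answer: -1707/7 + I*sqrt(82) ≈ -243.86 + 9.0554*I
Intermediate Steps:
O(S, G) = S*(-1 + G) (O(S, G) = (-1 + G)*S = S*(-1 + G))
g(h, q) = -1 + 3*q
l = -66/7 (l = -(-6)*(-1 - 10)/7 = -(-6)*(-11)/7 = -1/7*66 = -66/7 ≈ -9.4286)
M(I, d) = I*sqrt(82) (M(I, d) = sqrt((-1 + 3*9) - 108) = sqrt((-1 + 27) - 108) = sqrt(26 - 108) = sqrt(-82) = I*sqrt(82))
M(146, 203) - (l*(-16) + 93) = I*sqrt(82) - (-66/7*(-16) + 93) = I*sqrt(82) - (1056/7 + 93) = I*sqrt(82) - 1*1707/7 = I*sqrt(82) - 1707/7 = -1707/7 + I*sqrt(82)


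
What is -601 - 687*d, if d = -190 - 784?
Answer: 668537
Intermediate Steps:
d = -974
-601 - 687*d = -601 - 687*(-974) = -601 + 669138 = 668537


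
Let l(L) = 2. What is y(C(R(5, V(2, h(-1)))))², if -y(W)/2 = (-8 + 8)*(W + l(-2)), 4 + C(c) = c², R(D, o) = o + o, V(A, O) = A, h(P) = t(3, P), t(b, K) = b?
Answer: 0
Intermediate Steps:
h(P) = 3
R(D, o) = 2*o
C(c) = -4 + c²
y(W) = 0 (y(W) = -2*(-8 + 8)*(W + 2) = -0*(2 + W) = -2*0 = 0)
y(C(R(5, V(2, h(-1)))))² = 0² = 0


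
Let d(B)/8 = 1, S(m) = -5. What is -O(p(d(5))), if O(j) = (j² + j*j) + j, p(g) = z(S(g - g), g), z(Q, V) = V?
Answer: -136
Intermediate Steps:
d(B) = 8 (d(B) = 8*1 = 8)
p(g) = g
O(j) = j + 2*j² (O(j) = (j² + j²) + j = 2*j² + j = j + 2*j²)
-O(p(d(5))) = -8*(1 + 2*8) = -8*(1 + 16) = -8*17 = -1*136 = -136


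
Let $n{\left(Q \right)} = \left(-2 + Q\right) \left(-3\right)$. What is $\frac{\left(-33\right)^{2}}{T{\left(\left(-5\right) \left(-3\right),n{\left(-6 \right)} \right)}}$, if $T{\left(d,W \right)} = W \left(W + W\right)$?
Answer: $\frac{121}{128} \approx 0.94531$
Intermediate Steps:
$n{\left(Q \right)} = 6 - 3 Q$
$T{\left(d,W \right)} = 2 W^{2}$ ($T{\left(d,W \right)} = W 2 W = 2 W^{2}$)
$\frac{\left(-33\right)^{2}}{T{\left(\left(-5\right) \left(-3\right),n{\left(-6 \right)} \right)}} = \frac{\left(-33\right)^{2}}{2 \left(6 - -18\right)^{2}} = \frac{1089}{2 \left(6 + 18\right)^{2}} = \frac{1089}{2 \cdot 24^{2}} = \frac{1089}{2 \cdot 576} = \frac{1089}{1152} = 1089 \cdot \frac{1}{1152} = \frac{121}{128}$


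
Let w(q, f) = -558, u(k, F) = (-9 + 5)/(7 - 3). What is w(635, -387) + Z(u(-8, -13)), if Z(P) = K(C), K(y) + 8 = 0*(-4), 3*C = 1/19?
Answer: -566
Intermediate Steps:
u(k, F) = -1 (u(k, F) = -4/4 = -4*¼ = -1)
C = 1/57 (C = (⅓)/19 = (⅓)*(1/19) = 1/57 ≈ 0.017544)
K(y) = -8 (K(y) = -8 + 0*(-4) = -8 + 0 = -8)
Z(P) = -8
w(635, -387) + Z(u(-8, -13)) = -558 - 8 = -566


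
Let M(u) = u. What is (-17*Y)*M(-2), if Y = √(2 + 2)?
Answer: 68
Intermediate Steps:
Y = 2 (Y = √4 = 2)
(-17*Y)*M(-2) = -17*2*(-2) = -34*(-2) = 68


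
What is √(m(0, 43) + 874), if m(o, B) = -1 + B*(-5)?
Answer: √658 ≈ 25.652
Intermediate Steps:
m(o, B) = -1 - 5*B
√(m(0, 43) + 874) = √((-1 - 5*43) + 874) = √((-1 - 215) + 874) = √(-216 + 874) = √658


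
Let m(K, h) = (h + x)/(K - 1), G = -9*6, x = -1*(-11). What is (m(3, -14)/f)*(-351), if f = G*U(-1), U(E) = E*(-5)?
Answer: -39/20 ≈ -1.9500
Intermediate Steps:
x = 11
U(E) = -5*E
G = -54
m(K, h) = (11 + h)/(-1 + K) (m(K, h) = (h + 11)/(K - 1) = (11 + h)/(-1 + K))
f = -270 (f = -(-270)*(-1) = -54*5 = -270)
(m(3, -14)/f)*(-351) = (((11 - 14)/(-1 + 3))/(-270))*(-351) = ((-3/2)*(-1/270))*(-351) = (((½)*(-3))*(-1/270))*(-351) = -3/2*(-1/270)*(-351) = (1/180)*(-351) = -39/20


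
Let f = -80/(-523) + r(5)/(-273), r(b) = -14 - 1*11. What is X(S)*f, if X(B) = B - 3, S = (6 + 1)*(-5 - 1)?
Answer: -523725/47593 ≈ -11.004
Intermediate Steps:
S = -42 (S = 7*(-6) = -42)
r(b) = -25 (r(b) = -14 - 11 = -25)
f = 34915/142779 (f = -80/(-523) - 25/(-273) = -80*(-1/523) - 25*(-1/273) = 80/523 + 25/273 = 34915/142779 ≈ 0.24454)
X(B) = -3 + B
X(S)*f = (-3 - 42)*(34915/142779) = -45*34915/142779 = -523725/47593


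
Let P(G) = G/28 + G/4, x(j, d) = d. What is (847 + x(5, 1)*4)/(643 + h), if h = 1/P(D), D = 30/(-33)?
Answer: 17020/12783 ≈ 1.3315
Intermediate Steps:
D = -10/11 (D = 30*(-1/33) = -10/11 ≈ -0.90909)
P(G) = 2*G/7 (P(G) = G*(1/28) + G*(¼) = G/28 + G/4 = 2*G/7)
h = -77/20 (h = 1/((2/7)*(-10/11)) = 1/(-20/77) = -77/20 ≈ -3.8500)
(847 + x(5, 1)*4)/(643 + h) = (847 + 1*4)/(643 - 77/20) = (847 + 4)/(12783/20) = 851*(20/12783) = 17020/12783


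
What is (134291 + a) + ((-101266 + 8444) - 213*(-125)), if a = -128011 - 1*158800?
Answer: -218717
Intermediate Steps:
a = -286811 (a = -128011 - 158800 = -286811)
(134291 + a) + ((-101266 + 8444) - 213*(-125)) = (134291 - 286811) + ((-101266 + 8444) - 213*(-125)) = -152520 + (-92822 + 26625) = -152520 - 66197 = -218717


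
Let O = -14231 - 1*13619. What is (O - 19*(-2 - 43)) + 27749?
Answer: 754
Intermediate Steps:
O = -27850 (O = -14231 - 13619 = -27850)
(O - 19*(-2 - 43)) + 27749 = (-27850 - 19*(-2 - 43)) + 27749 = (-27850 - 19*(-45)) + 27749 = (-27850 + 855) + 27749 = -26995 + 27749 = 754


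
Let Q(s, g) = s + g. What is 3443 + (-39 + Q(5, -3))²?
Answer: 4812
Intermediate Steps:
Q(s, g) = g + s
3443 + (-39 + Q(5, -3))² = 3443 + (-39 + (-3 + 5))² = 3443 + (-39 + 2)² = 3443 + (-37)² = 3443 + 1369 = 4812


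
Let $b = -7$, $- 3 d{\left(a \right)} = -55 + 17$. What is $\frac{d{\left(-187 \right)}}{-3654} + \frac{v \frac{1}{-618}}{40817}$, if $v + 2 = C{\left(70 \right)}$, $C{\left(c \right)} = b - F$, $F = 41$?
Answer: $- \frac{11404742}{3291850233} \approx -0.0034645$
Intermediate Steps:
$d{\left(a \right)} = \frac{38}{3}$ ($d{\left(a \right)} = - \frac{-55 + 17}{3} = \left(- \frac{1}{3}\right) \left(-38\right) = \frac{38}{3}$)
$C{\left(c \right)} = -48$ ($C{\left(c \right)} = -7 - 41 = -48$)
$v = -50$ ($v = -2 - 48 = -50$)
$\frac{d{\left(-187 \right)}}{-3654} + \frac{v \frac{1}{-618}}{40817} = \frac{38}{3 \left(-3654\right)} + \frac{\left(-50\right) \frac{1}{-618}}{40817} = \frac{38}{3} \left(- \frac{1}{3654}\right) + \left(-50\right) \left(- \frac{1}{618}\right) \frac{1}{40817} = - \frac{19}{5481} + \frac{25}{309} \cdot \frac{1}{40817} = - \frac{19}{5481} + \frac{25}{12612453} = - \frac{11404742}{3291850233}$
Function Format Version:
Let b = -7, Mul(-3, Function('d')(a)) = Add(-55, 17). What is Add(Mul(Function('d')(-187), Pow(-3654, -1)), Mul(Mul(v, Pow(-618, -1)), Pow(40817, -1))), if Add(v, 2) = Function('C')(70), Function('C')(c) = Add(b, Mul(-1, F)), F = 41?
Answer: Rational(-11404742, 3291850233) ≈ -0.0034645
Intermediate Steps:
Function('d')(a) = Rational(38, 3) (Function('d')(a) = Mul(Rational(-1, 3), Add(-55, 17)) = Mul(Rational(-1, 3), -38) = Rational(38, 3))
Function('C')(c) = -48 (Function('C')(c) = Add(-7, Mul(-1, 41)) = Add(-7, -41) = -48)
v = -50 (v = Add(-2, -48) = -50)
Add(Mul(Function('d')(-187), Pow(-3654, -1)), Mul(Mul(v, Pow(-618, -1)), Pow(40817, -1))) = Add(Mul(Rational(38, 3), Pow(-3654, -1)), Mul(Mul(-50, Pow(-618, -1)), Pow(40817, -1))) = Add(Mul(Rational(38, 3), Rational(-1, 3654)), Mul(Mul(-50, Rational(-1, 618)), Rational(1, 40817))) = Add(Rational(-19, 5481), Mul(Rational(25, 309), Rational(1, 40817))) = Add(Rational(-19, 5481), Rational(25, 12612453)) = Rational(-11404742, 3291850233)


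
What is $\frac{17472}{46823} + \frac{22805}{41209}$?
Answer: $\frac{255400309}{275647001} \approx 0.92655$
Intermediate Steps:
$\frac{17472}{46823} + \frac{22805}{41209} = 17472 \cdot \frac{1}{46823} + 22805 \cdot \frac{1}{41209} = \frac{2496}{6689} + \frac{22805}{41209} = \frac{255400309}{275647001}$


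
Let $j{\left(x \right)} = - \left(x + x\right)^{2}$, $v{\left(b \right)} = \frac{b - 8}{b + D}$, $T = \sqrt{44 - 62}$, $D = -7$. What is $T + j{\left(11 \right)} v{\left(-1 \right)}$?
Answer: $- \frac{1089}{2} + 3 i \sqrt{2} \approx -544.5 + 4.2426 i$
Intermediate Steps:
$T = 3 i \sqrt{2}$ ($T = \sqrt{-18} = 3 i \sqrt{2} \approx 4.2426 i$)
$v{\left(b \right)} = \frac{-8 + b}{-7 + b}$ ($v{\left(b \right)} = \frac{b - 8}{b - 7} = \frac{-8 + b}{-7 + b}$)
$j{\left(x \right)} = - 4 x^{2}$ ($j{\left(x \right)} = - \left(2 x\right)^{2} = - 4 x^{2}$)
$T + j{\left(11 \right)} v{\left(-1 \right)} = 3 i \sqrt{2} + - 4 \cdot 11^{2} \frac{-8 - 1}{-7 - 1} = 3 i \sqrt{2} + \left(-4\right) 121 \frac{1}{-8} \left(-9\right) = 3 i \sqrt{2} - 484 \left(\left(- \frac{1}{8}\right) \left(-9\right)\right) = 3 i \sqrt{2} - \frac{1089}{2} = - \frac{1089}{2} + 3 i \sqrt{2}$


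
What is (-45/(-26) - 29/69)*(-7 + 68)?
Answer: 143411/1794 ≈ 79.939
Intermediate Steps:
(-45/(-26) - 29/69)*(-7 + 68) = (-45*(-1/26) - 29*1/69)*61 = (45/26 - 29/69)*61 = (2351/1794)*61 = 143411/1794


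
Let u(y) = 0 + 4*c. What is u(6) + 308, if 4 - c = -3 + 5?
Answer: 316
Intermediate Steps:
c = 2 (c = 4 - (-3 + 5) = 4 - 1*2 = 4 - 2 = 2)
u(y) = 8 (u(y) = 0 + 4*2 = 0 + 8 = 8)
u(6) + 308 = 8 + 308 = 316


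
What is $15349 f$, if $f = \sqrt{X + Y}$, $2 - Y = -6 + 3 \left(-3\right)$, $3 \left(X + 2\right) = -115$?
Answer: $\frac{15349 i \sqrt{210}}{3} \approx 74143.0 i$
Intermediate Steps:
$X = - \frac{121}{3}$ ($X = -2 + \frac{1}{3} \left(-115\right) = -2 - \frac{115}{3} = - \frac{121}{3} \approx -40.333$)
$Y = 17$ ($Y = 2 - \left(-6 + 3 \left(-3\right)\right) = 2 - \left(-6 - 9\right) = 2 - -15 = 2 + 15 = 17$)
$f = \frac{i \sqrt{210}}{3}$ ($f = \sqrt{- \frac{121}{3} + 17} = \sqrt{- \frac{70}{3}} = \frac{i \sqrt{210}}{3} \approx 4.8305 i$)
$15349 f = 15349 \frac{i \sqrt{210}}{3} = \frac{15349 i \sqrt{210}}{3}$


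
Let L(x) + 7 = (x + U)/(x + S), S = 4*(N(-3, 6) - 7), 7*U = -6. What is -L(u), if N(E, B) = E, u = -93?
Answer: 5860/931 ≈ 6.2943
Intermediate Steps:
U = -6/7 (U = (⅐)*(-6) = -6/7 ≈ -0.85714)
S = -40 (S = 4*(-3 - 7) = 4*(-10) = -40)
L(x) = -7 + (-6/7 + x)/(-40 + x) (L(x) = -7 + (x - 6/7)/(x - 40) = -7 + (-6/7 + x)/(-40 + x))
-L(u) = -2*(977 - 21*(-93))/(7*(-40 - 93)) = -2*(977 + 1953)/(7*(-133)) = -2*(-1)*2930/(7*133) = -1*(-5860/931) = 5860/931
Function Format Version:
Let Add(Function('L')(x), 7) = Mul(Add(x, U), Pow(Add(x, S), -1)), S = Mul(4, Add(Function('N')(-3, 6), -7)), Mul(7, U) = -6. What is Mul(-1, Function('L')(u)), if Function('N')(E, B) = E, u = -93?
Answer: Rational(5860, 931) ≈ 6.2943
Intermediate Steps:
U = Rational(-6, 7) (U = Mul(Rational(1, 7), -6) = Rational(-6, 7) ≈ -0.85714)
S = -40 (S = Mul(4, Add(-3, -7)) = Mul(4, -10) = -40)
Function('L')(x) = Add(-7, Mul(Pow(Add(-40, x), -1), Add(Rational(-6, 7), x))) (Function('L')(x) = Add(-7, Mul(Add(x, Rational(-6, 7)), Pow(Add(x, -40), -1))) = Add(-7, Mul(Add(Rational(-6, 7), x), Pow(Add(-40, x), -1))) = Add(-7, Mul(Pow(Add(-40, x), -1), Add(Rational(-6, 7), x))))
Mul(-1, Function('L')(u)) = Mul(-1, Mul(Rational(2, 7), Pow(Add(-40, -93), -1), Add(977, Mul(-21, -93)))) = Mul(-1, Mul(Rational(2, 7), Pow(-133, -1), Add(977, 1953))) = Mul(-1, Mul(Rational(2, 7), Rational(-1, 133), 2930)) = Mul(-1, Rational(-5860, 931)) = Rational(5860, 931)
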